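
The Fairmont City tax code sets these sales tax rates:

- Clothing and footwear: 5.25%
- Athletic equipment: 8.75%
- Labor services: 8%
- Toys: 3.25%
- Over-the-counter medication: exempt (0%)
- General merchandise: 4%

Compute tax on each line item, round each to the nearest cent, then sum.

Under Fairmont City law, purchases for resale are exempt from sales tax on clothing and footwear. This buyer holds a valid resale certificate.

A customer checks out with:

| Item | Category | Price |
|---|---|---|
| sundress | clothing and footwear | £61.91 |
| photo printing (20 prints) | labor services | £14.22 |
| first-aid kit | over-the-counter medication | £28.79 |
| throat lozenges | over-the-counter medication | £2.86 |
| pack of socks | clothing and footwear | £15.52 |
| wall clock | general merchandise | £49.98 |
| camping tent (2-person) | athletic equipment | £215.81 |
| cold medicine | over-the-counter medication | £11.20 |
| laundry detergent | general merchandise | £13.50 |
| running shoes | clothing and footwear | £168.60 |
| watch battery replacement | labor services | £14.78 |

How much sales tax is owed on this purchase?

£23.74

Sundress £61.91: clothing and footwear, buyer-exempt → 0% → £0.00
Photo printing (20 prints) £14.22: labor services → 8% → £1.14
First-aid kit £28.79: over-the-counter medication → 0% → £0.00
Throat lozenges £2.86: over-the-counter medication → 0% → £0.00
Pack of socks £15.52: clothing and footwear, buyer-exempt → 0% → £0.00
Wall clock £49.98: general merchandise → 4% → £2.00
Camping tent (2-person) £215.81: athletic equipment → 8.75% → £18.88
Cold medicine £11.20: over-the-counter medication → 0% → £0.00
Laundry detergent £13.50: general merchandise → 4% → £0.54
Running shoes £168.60: clothing and footwear, buyer-exempt → 0% → £0.00
Watch battery replacement £14.78: labor services → 8% → £1.18
Total tax = £1.14 + £2.00 + £18.88 + £0.54 + £1.18 = £23.74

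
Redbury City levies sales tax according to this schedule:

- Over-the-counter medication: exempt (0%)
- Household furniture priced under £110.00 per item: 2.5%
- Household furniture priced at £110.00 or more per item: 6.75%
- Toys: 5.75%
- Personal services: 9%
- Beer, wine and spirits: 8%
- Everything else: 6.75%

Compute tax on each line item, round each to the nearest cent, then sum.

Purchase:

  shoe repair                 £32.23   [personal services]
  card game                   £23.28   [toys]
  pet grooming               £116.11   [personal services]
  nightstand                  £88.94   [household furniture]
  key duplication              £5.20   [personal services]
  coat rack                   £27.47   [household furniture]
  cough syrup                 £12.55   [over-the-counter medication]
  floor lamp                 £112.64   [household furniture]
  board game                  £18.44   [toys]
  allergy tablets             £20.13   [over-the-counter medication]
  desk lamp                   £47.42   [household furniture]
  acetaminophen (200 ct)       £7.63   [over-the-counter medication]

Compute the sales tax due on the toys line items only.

Card game £23.28: toys → 5.75% → £1.34
Board game £18.44: toys → 5.75% → £1.06
Tax on toys = £1.34 + £1.06 = £2.40

£2.40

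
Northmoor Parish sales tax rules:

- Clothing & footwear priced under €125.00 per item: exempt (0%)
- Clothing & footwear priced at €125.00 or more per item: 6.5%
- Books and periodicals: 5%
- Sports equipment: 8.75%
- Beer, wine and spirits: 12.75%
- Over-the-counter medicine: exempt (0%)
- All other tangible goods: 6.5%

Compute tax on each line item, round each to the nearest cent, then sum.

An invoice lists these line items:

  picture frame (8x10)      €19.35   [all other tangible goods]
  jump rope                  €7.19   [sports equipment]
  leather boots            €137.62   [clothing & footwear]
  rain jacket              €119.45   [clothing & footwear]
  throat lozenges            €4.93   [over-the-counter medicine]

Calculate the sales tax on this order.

€10.84

Picture frame (8x10) €19.35: all other tangible goods → 6.5% → €1.26
Jump rope €7.19: sports equipment → 8.75% → €0.63
Leather boots €137.62: clothing & footwear, €125.00 or more → 6.5% → €8.95
Rain jacket €119.45: clothing & footwear, under €125.00 → 0% → €0.00
Throat lozenges €4.93: over-the-counter medicine → 0% → €0.00
Total tax = €1.26 + €0.63 + €8.95 = €10.84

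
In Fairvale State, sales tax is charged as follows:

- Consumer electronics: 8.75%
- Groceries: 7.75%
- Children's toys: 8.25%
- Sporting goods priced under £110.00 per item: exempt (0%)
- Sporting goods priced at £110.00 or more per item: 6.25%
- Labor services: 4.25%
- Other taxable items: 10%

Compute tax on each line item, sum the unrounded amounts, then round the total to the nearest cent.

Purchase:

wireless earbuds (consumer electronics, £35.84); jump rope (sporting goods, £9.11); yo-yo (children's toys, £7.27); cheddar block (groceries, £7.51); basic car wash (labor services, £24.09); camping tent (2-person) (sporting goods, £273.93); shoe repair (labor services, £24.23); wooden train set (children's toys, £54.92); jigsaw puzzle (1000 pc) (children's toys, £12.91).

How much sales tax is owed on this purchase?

Wireless earbuds £35.84: consumer electronics → 8.75% → £3.136
Jump rope £9.11: sporting goods, under £110.00 → 0% → £0.00
Yo-yo £7.27: children's toys → 8.25% → £0.599775
Cheddar block £7.51: groceries → 7.75% → £0.582025
Basic car wash £24.09: labor services → 4.25% → £1.023825
Camping tent (2-person) £273.93: sporting goods, £110.00 or more → 6.25% → £17.120625
Shoe repair £24.23: labor services → 4.25% → £1.029775
Wooden train set £54.92: children's toys → 8.25% → £4.5309
Jigsaw puzzle (1000 pc) £12.91: children's toys → 8.25% → £1.065075
Unrounded tax sum = £29.088 → £29.09

£29.09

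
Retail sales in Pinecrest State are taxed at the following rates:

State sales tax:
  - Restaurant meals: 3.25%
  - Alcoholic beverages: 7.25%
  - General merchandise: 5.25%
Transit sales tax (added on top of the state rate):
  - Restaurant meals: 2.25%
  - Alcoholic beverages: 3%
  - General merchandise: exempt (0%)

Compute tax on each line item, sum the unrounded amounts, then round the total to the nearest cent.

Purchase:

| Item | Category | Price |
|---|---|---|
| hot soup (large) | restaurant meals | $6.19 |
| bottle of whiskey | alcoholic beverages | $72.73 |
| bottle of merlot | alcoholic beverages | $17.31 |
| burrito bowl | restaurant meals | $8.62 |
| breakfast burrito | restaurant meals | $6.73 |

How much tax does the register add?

Hot soup (large) $6.19: restaurant meals → 3.25% + 2.25% transit = 5.5% → $0.34045
Bottle of whiskey $72.73: alcoholic beverages → 7.25% + 3% transit = 10.25% → $7.454825
Bottle of merlot $17.31: alcoholic beverages → 7.25% + 3% transit = 10.25% → $1.774275
Burrito bowl $8.62: restaurant meals → 3.25% + 2.25% transit = 5.5% → $0.4741
Breakfast burrito $6.73: restaurant meals → 3.25% + 2.25% transit = 5.5% → $0.37015
Unrounded tax sum = $10.4138 → $10.41

$10.41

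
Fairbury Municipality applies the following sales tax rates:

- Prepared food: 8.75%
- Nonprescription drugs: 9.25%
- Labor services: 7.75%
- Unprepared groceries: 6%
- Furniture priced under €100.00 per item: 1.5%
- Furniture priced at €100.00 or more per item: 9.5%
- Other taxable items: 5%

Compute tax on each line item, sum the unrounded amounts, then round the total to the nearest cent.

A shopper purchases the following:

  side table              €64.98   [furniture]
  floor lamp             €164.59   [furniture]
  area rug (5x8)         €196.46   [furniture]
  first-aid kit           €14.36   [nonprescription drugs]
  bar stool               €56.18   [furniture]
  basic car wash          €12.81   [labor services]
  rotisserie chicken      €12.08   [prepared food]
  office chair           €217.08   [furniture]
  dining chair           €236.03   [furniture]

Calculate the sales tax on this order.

Side table €64.98: furniture, under €100.00 → 1.5% → €0.9747
Floor lamp €164.59: furniture, €100.00 or more → 9.5% → €15.63605
Area rug (5x8) €196.46: furniture, €100.00 or more → 9.5% → €18.6637
First-aid kit €14.36: nonprescription drugs → 9.25% → €1.3283
Bar stool €56.18: furniture, under €100.00 → 1.5% → €0.8427
Basic car wash €12.81: labor services → 7.75% → €0.992775
Rotisserie chicken €12.08: prepared food → 8.75% → €1.057
Office chair €217.08: furniture, €100.00 or more → 9.5% → €20.6226
Dining chair €236.03: furniture, €100.00 or more → 9.5% → €22.42285
Unrounded tax sum = €82.540675 → €82.54

€82.54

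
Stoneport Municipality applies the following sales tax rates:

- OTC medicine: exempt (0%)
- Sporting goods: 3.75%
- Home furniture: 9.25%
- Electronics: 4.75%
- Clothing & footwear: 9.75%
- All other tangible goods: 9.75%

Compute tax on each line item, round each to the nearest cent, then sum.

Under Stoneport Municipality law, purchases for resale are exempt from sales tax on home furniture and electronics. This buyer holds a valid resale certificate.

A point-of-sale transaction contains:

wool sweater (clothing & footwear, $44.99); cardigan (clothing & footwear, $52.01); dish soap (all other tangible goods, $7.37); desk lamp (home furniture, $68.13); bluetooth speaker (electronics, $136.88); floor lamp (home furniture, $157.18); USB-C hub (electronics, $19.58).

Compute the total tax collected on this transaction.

$10.18

Wool sweater $44.99: clothing & footwear → 9.75% → $4.39
Cardigan $52.01: clothing & footwear → 9.75% → $5.07
Dish soap $7.37: all other tangible goods → 9.75% → $0.72
Desk lamp $68.13: home furniture, buyer-exempt → 0% → $0.00
Bluetooth speaker $136.88: electronics, buyer-exempt → 0% → $0.00
Floor lamp $157.18: home furniture, buyer-exempt → 0% → $0.00
USB-C hub $19.58: electronics, buyer-exempt → 0% → $0.00
Total tax = $4.39 + $5.07 + $0.72 = $10.18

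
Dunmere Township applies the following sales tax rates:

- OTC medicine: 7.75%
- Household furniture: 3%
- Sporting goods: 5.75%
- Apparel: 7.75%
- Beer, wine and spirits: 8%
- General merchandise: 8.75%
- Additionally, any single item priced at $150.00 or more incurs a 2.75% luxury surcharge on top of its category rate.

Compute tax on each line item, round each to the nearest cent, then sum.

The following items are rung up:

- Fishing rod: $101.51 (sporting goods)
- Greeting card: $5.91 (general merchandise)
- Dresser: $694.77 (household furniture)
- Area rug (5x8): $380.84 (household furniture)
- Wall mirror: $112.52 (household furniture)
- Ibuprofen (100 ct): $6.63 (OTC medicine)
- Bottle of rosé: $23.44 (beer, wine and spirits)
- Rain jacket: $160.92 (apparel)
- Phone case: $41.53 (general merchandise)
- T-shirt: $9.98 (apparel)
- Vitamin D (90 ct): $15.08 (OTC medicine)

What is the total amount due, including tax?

Fishing rod $101.51: sporting goods → 5.75% → $5.84
Greeting card $5.91: general merchandise → 8.75% → $0.52
Dresser $694.77: household furniture → 3% + 2.75% surcharge = 5.75% → $39.95
Area rug (5x8) $380.84: household furniture → 3% + 2.75% surcharge = 5.75% → $21.90
Wall mirror $112.52: household furniture → 3% → $3.38
Ibuprofen (100 ct) $6.63: OTC medicine → 7.75% → $0.51
Bottle of rosé $23.44: beer, wine and spirits → 8% → $1.88
Rain jacket $160.92: apparel → 7.75% + 2.75% surcharge = 10.5% → $16.90
Phone case $41.53: general merchandise → 8.75% → $3.63
T-shirt $9.98: apparel → 7.75% → $0.77
Vitamin D (90 ct) $15.08: OTC medicine → 7.75% → $1.17
Subtotal = $1553.13; tax = $96.45; total due = $1649.58

$1649.58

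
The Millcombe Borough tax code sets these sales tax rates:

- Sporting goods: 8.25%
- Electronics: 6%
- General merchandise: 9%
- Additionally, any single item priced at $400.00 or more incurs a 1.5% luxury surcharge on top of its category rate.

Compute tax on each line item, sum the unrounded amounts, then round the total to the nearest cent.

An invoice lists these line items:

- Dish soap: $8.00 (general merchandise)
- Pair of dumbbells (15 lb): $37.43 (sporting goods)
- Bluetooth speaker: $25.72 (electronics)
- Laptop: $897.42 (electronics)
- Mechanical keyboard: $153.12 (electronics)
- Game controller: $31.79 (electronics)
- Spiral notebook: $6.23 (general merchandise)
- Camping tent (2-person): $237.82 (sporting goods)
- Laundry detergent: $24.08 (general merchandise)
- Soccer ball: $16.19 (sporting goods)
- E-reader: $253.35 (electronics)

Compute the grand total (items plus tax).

$1813.79

Dish soap $8.00: general merchandise → 9% → $0.72
Pair of dumbbells (15 lb) $37.43: sporting goods → 8.25% → $3.087975
Bluetooth speaker $25.72: electronics → 6% → $1.5432
Laptop $897.42: electronics → 6% + 1.5% surcharge = 7.5% → $67.3065
Mechanical keyboard $153.12: electronics → 6% → $9.1872
Game controller $31.79: electronics → 6% → $1.9074
Spiral notebook $6.23: general merchandise → 9% → $0.5607
Camping tent (2-person) $237.82: sporting goods → 8.25% → $19.62015
Laundry detergent $24.08: general merchandise → 9% → $2.1672
Soccer ball $16.19: sporting goods → 8.25% → $1.335675
E-reader $253.35: electronics → 6% → $15.201
Subtotal = $1691.15; unrounded tax = $122.637 → $122.64; total due = $1813.79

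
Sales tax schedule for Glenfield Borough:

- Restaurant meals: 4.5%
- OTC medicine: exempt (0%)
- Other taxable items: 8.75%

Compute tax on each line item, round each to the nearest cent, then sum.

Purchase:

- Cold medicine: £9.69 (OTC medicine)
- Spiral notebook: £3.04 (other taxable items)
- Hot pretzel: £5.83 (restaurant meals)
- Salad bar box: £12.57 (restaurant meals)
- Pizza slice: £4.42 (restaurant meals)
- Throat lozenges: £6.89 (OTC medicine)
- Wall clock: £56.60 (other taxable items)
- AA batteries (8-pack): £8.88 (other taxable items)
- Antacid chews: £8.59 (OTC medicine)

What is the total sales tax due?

Cold medicine £9.69: OTC medicine → 0% → £0.00
Spiral notebook £3.04: other taxable items → 8.75% → £0.27
Hot pretzel £5.83: restaurant meals → 4.5% → £0.26
Salad bar box £12.57: restaurant meals → 4.5% → £0.57
Pizza slice £4.42: restaurant meals → 4.5% → £0.20
Throat lozenges £6.89: OTC medicine → 0% → £0.00
Wall clock £56.60: other taxable items → 8.75% → £4.95
AA batteries (8-pack) £8.88: other taxable items → 8.75% → £0.78
Antacid chews £8.59: OTC medicine → 0% → £0.00
Total tax = £0.27 + £0.26 + £0.57 + £0.20 + £4.95 + £0.78 = £7.03

£7.03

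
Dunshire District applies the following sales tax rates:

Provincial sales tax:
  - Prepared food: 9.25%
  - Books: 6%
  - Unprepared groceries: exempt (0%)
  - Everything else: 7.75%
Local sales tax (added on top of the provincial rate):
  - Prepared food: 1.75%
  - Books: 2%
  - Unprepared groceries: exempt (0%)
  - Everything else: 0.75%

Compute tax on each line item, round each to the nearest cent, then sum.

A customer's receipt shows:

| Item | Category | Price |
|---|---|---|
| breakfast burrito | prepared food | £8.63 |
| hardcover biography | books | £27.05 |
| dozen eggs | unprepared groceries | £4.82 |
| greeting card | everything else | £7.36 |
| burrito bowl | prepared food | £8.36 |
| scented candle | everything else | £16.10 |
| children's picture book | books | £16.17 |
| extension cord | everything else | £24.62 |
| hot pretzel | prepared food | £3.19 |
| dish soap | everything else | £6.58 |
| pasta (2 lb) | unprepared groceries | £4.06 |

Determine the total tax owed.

Breakfast burrito £8.63: prepared food → 9.25% + 1.75% local = 11% → £0.95
Hardcover biography £27.05: books → 6% + 2% local = 8% → £2.16
Dozen eggs £4.82: unprepared groceries → 0% + 0% local = 0% → £0.00
Greeting card £7.36: everything else → 7.75% + 0.75% local = 8.5% → £0.63
Burrito bowl £8.36: prepared food → 9.25% + 1.75% local = 11% → £0.92
Scented candle £16.10: everything else → 7.75% + 0.75% local = 8.5% → £1.37
Children's picture book £16.17: books → 6% + 2% local = 8% → £1.29
Extension cord £24.62: everything else → 7.75% + 0.75% local = 8.5% → £2.09
Hot pretzel £3.19: prepared food → 9.25% + 1.75% local = 11% → £0.35
Dish soap £6.58: everything else → 7.75% + 0.75% local = 8.5% → £0.56
Pasta (2 lb) £4.06: unprepared groceries → 0% + 0% local = 0% → £0.00
Total tax = £0.95 + £2.16 + £0.63 + £0.92 + £1.37 + £1.29 + £2.09 + £0.35 + £0.56 = £10.32

£10.32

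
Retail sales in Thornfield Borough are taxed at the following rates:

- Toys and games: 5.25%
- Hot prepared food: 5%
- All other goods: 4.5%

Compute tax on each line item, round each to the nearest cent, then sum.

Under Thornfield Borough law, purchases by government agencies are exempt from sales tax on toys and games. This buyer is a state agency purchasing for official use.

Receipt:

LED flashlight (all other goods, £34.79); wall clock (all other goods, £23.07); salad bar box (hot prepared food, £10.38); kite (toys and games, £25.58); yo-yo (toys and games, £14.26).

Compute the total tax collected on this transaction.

LED flashlight £34.79: all other goods → 4.5% → £1.57
Wall clock £23.07: all other goods → 4.5% → £1.04
Salad bar box £10.38: hot prepared food → 5% → £0.52
Kite £25.58: toys and games, buyer-exempt → 0% → £0.00
Yo-yo £14.26: toys and games, buyer-exempt → 0% → £0.00
Total tax = £1.57 + £1.04 + £0.52 = £3.13

£3.13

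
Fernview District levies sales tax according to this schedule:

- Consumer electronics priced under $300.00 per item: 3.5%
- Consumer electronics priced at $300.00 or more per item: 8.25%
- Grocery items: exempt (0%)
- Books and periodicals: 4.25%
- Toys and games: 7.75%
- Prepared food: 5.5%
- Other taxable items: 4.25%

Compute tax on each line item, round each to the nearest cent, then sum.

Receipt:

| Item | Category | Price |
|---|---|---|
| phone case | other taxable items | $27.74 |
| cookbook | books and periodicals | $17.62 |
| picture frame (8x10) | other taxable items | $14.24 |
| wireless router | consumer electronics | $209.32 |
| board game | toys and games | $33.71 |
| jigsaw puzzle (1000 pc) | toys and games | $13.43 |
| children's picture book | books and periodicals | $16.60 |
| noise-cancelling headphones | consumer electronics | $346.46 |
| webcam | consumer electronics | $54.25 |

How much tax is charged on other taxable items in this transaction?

Phone case $27.74: other taxable items → 4.25% → $1.18
Picture frame (8x10) $14.24: other taxable items → 4.25% → $0.61
Tax on other taxable items = $1.18 + $0.61 = $1.79

$1.79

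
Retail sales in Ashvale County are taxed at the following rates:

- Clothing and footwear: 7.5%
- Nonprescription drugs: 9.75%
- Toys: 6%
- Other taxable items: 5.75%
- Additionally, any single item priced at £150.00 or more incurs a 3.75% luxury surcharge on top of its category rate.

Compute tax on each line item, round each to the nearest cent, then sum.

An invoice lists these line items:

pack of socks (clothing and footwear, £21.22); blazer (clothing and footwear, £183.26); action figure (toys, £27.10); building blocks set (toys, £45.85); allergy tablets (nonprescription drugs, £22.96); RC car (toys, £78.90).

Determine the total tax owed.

Pack of socks £21.22: clothing and footwear → 7.5% → £1.59
Blazer £183.26: clothing and footwear → 7.5% + 3.75% surcharge = 11.25% → £20.62
Action figure £27.10: toys → 6% → £1.63
Building blocks set £45.85: toys → 6% → £2.75
Allergy tablets £22.96: nonprescription drugs → 9.75% → £2.24
RC car £78.90: toys → 6% → £4.73
Total tax = £1.59 + £20.62 + £1.63 + £2.75 + £2.24 + £4.73 = £33.56

£33.56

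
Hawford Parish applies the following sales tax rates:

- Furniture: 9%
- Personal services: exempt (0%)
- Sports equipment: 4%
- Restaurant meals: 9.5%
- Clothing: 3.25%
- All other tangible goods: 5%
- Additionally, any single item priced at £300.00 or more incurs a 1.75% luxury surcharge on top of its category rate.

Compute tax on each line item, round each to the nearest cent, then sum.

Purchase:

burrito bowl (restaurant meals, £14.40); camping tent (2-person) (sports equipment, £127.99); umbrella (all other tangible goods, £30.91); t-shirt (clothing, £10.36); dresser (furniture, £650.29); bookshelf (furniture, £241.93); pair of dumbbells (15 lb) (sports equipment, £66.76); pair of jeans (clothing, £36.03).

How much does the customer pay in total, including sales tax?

£1282.57

Burrito bowl £14.40: restaurant meals → 9.5% → £1.37
Camping tent (2-person) £127.99: sports equipment → 4% → £5.12
Umbrella £30.91: all other tangible goods → 5% → £1.55
T-shirt £10.36: clothing → 3.25% → £0.34
Dresser £650.29: furniture → 9% + 1.75% surcharge = 10.75% → £69.91
Bookshelf £241.93: furniture → 9% → £21.77
Pair of dumbbells (15 lb) £66.76: sports equipment → 4% → £2.67
Pair of jeans £36.03: clothing → 3.25% → £1.17
Subtotal = £1178.67; tax = £103.90; total due = £1282.57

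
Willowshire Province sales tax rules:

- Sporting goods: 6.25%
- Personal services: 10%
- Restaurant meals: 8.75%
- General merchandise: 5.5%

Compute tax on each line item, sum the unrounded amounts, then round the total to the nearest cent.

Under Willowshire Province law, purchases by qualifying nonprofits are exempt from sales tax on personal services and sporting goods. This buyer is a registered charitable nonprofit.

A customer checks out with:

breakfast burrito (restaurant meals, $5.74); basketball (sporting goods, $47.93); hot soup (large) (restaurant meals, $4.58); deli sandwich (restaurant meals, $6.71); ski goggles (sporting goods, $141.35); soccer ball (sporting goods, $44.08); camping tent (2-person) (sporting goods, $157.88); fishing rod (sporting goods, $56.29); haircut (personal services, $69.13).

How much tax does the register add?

$1.49

Breakfast burrito $5.74: restaurant meals → 8.75% → $0.50225
Basketball $47.93: sporting goods, buyer-exempt → 0% → $0.00
Hot soup (large) $4.58: restaurant meals → 8.75% → $0.40075
Deli sandwich $6.71: restaurant meals → 8.75% → $0.587125
Ski goggles $141.35: sporting goods, buyer-exempt → 0% → $0.00
Soccer ball $44.08: sporting goods, buyer-exempt → 0% → $0.00
Camping tent (2-person) $157.88: sporting goods, buyer-exempt → 0% → $0.00
Fishing rod $56.29: sporting goods, buyer-exempt → 0% → $0.00
Haircut $69.13: personal services, buyer-exempt → 0% → $0.00
Unrounded tax sum = $1.490125 → $1.49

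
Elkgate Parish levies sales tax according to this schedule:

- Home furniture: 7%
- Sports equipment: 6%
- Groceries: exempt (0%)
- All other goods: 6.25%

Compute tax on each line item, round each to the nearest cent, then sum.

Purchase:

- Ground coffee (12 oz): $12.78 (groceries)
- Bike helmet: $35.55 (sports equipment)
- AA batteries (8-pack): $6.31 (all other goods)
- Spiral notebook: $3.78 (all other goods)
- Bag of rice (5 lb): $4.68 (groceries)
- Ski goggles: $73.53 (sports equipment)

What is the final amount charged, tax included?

Ground coffee (12 oz) $12.78: groceries → 0% → $0.00
Bike helmet $35.55: sports equipment → 6% → $2.13
AA batteries (8-pack) $6.31: all other goods → 6.25% → $0.39
Spiral notebook $3.78: all other goods → 6.25% → $0.24
Bag of rice (5 lb) $4.68: groceries → 0% → $0.00
Ski goggles $73.53: sports equipment → 6% → $4.41
Subtotal = $136.63; tax = $7.17; total due = $143.80

$143.80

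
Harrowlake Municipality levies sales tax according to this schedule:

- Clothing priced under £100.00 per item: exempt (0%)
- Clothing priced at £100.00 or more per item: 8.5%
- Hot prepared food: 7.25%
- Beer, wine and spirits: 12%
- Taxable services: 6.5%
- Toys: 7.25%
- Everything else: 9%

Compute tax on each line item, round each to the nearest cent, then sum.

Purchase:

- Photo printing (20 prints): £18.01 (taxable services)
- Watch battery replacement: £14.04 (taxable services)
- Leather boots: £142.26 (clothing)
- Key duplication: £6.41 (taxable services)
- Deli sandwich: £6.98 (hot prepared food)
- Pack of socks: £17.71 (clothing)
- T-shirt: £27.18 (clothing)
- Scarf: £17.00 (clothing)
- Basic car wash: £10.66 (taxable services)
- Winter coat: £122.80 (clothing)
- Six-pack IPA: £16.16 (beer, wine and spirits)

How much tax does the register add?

Photo printing (20 prints) £18.01: taxable services → 6.5% → £1.17
Watch battery replacement £14.04: taxable services → 6.5% → £0.91
Leather boots £142.26: clothing, £100.00 or more → 8.5% → £12.09
Key duplication £6.41: taxable services → 6.5% → £0.42
Deli sandwich £6.98: hot prepared food → 7.25% → £0.51
Pack of socks £17.71: clothing, under £100.00 → 0% → £0.00
T-shirt £27.18: clothing, under £100.00 → 0% → £0.00
Scarf £17.00: clothing, under £100.00 → 0% → £0.00
Basic car wash £10.66: taxable services → 6.5% → £0.69
Winter coat £122.80: clothing, £100.00 or more → 8.5% → £10.44
Six-pack IPA £16.16: beer, wine and spirits → 12% → £1.94
Total tax = £1.17 + £0.91 + £12.09 + £0.42 + £0.51 + £0.69 + £10.44 + £1.94 = £28.17

£28.17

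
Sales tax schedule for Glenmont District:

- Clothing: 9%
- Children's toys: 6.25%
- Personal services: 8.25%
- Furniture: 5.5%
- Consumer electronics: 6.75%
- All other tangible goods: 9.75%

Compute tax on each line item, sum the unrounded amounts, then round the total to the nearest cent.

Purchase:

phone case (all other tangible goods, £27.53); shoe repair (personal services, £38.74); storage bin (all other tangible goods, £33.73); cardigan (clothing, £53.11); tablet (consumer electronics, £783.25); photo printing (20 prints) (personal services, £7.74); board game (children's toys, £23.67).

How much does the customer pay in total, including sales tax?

Phone case £27.53: all other tangible goods → 9.75% → £2.684175
Shoe repair £38.74: personal services → 8.25% → £3.19605
Storage bin £33.73: all other tangible goods → 9.75% → £3.288675
Cardigan £53.11: clothing → 9% → £4.7799
Tablet £783.25: consumer electronics → 6.75% → £52.869375
Photo printing (20 prints) £7.74: personal services → 8.25% → £0.63855
Board game £23.67: children's toys → 6.25% → £1.479375
Subtotal = £967.77; unrounded tax = £68.9361 → £68.94; total due = £1036.71

£1036.71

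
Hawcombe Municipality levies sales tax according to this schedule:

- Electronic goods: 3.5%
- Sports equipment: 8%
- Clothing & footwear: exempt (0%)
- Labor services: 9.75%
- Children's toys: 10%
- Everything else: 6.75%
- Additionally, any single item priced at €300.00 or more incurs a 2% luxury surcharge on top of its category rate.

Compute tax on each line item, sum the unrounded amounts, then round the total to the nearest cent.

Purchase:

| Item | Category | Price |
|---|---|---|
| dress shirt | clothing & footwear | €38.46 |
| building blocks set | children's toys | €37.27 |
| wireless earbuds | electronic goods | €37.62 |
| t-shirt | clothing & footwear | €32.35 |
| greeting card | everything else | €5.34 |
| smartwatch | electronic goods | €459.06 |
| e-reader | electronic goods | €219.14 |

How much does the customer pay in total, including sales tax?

€867.56

Dress shirt €38.46: clothing & footwear → 0% → €0.00
Building blocks set €37.27: children's toys → 10% → €3.727
Wireless earbuds €37.62: electronic goods → 3.5% → €1.3167
T-shirt €32.35: clothing & footwear → 0% → €0.00
Greeting card €5.34: everything else → 6.75% → €0.36045
Smartwatch €459.06: electronic goods → 3.5% + 2% surcharge = 5.5% → €25.2483
E-reader €219.14: electronic goods → 3.5% → €7.6699
Subtotal = €829.24; unrounded tax = €38.32235 → €38.32; total due = €867.56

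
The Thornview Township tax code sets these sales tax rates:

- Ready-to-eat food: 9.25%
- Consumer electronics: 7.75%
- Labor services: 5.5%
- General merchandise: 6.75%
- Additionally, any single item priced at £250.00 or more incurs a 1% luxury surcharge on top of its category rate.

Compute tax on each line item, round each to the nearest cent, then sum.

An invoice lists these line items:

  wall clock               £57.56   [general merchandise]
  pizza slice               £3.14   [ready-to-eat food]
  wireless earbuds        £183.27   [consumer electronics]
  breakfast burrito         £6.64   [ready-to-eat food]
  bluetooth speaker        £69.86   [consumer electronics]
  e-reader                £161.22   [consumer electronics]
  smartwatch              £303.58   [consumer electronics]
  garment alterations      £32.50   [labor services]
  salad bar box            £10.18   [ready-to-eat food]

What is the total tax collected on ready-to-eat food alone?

£1.84

Pizza slice £3.14: ready-to-eat food → 9.25% → £0.29
Breakfast burrito £6.64: ready-to-eat food → 9.25% → £0.61
Salad bar box £10.18: ready-to-eat food → 9.25% → £0.94
Tax on ready-to-eat food = £0.29 + £0.61 + £0.94 = £1.84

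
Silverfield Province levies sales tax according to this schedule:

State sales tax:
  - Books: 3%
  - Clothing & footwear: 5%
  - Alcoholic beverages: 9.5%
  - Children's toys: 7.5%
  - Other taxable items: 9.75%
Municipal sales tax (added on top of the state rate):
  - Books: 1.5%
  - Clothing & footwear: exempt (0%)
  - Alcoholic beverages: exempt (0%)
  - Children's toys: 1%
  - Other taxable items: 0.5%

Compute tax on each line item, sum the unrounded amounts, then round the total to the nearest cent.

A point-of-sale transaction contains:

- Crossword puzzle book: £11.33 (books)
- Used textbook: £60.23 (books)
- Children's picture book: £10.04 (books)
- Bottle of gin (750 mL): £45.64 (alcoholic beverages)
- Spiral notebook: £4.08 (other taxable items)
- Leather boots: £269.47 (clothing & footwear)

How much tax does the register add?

£21.90

Crossword puzzle book £11.33: books → 3% + 1.5% municipal = 4.5% → £0.50985
Used textbook £60.23: books → 3% + 1.5% municipal = 4.5% → £2.71035
Children's picture book £10.04: books → 3% + 1.5% municipal = 4.5% → £0.4518
Bottle of gin (750 mL) £45.64: alcoholic beverages → 9.5% + 0% municipal = 9.5% → £4.3358
Spiral notebook £4.08: other taxable items → 9.75% + 0.5% municipal = 10.25% → £0.4182
Leather boots £269.47: clothing & footwear → 5% + 0% municipal = 5% → £13.4735
Unrounded tax sum = £21.8995 → £21.90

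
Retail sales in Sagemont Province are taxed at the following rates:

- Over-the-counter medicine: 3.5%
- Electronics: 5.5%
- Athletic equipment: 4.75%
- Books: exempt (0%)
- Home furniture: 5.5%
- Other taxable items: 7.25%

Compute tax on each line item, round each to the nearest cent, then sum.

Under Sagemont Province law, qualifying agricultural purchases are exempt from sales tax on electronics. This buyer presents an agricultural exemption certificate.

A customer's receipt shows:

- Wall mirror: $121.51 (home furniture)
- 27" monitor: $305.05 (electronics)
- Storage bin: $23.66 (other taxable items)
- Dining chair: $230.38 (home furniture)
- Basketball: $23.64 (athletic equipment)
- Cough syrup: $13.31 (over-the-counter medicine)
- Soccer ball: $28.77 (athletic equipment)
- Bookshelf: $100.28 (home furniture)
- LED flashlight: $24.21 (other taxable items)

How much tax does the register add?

Wall mirror $121.51: home furniture → 5.5% → $6.68
27" monitor $305.05: electronics, buyer-exempt → 0% → $0.00
Storage bin $23.66: other taxable items → 7.25% → $1.72
Dining chair $230.38: home furniture → 5.5% → $12.67
Basketball $23.64: athletic equipment → 4.75% → $1.12
Cough syrup $13.31: over-the-counter medicine → 3.5% → $0.47
Soccer ball $28.77: athletic equipment → 4.75% → $1.37
Bookshelf $100.28: home furniture → 5.5% → $5.52
LED flashlight $24.21: other taxable items → 7.25% → $1.76
Total tax = $6.68 + $1.72 + $12.67 + $1.12 + $0.47 + $1.37 + $5.52 + $1.76 = $31.31

$31.31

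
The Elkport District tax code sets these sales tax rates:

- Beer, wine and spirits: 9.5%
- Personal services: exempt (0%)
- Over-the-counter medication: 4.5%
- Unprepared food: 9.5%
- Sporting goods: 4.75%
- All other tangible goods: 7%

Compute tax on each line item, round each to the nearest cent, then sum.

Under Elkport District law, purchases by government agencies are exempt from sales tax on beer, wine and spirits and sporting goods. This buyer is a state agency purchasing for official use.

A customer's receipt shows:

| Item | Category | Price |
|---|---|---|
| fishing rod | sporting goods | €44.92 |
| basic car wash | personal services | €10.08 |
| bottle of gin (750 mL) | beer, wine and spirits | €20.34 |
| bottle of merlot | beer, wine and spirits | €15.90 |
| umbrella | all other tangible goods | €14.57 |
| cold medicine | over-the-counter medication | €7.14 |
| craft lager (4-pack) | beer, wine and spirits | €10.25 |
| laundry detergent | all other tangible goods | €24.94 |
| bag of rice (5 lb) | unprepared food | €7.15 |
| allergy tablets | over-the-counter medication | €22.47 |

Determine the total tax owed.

€4.78

Fishing rod €44.92: sporting goods, buyer-exempt → 0% → €0.00
Basic car wash €10.08: personal services → 0% → €0.00
Bottle of gin (750 mL) €20.34: beer, wine and spirits, buyer-exempt → 0% → €0.00
Bottle of merlot €15.90: beer, wine and spirits, buyer-exempt → 0% → €0.00
Umbrella €14.57: all other tangible goods → 7% → €1.02
Cold medicine €7.14: over-the-counter medication → 4.5% → €0.32
Craft lager (4-pack) €10.25: beer, wine and spirits, buyer-exempt → 0% → €0.00
Laundry detergent €24.94: all other tangible goods → 7% → €1.75
Bag of rice (5 lb) €7.15: unprepared food → 9.5% → €0.68
Allergy tablets €22.47: over-the-counter medication → 4.5% → €1.01
Total tax = €1.02 + €0.32 + €1.75 + €0.68 + €1.01 = €4.78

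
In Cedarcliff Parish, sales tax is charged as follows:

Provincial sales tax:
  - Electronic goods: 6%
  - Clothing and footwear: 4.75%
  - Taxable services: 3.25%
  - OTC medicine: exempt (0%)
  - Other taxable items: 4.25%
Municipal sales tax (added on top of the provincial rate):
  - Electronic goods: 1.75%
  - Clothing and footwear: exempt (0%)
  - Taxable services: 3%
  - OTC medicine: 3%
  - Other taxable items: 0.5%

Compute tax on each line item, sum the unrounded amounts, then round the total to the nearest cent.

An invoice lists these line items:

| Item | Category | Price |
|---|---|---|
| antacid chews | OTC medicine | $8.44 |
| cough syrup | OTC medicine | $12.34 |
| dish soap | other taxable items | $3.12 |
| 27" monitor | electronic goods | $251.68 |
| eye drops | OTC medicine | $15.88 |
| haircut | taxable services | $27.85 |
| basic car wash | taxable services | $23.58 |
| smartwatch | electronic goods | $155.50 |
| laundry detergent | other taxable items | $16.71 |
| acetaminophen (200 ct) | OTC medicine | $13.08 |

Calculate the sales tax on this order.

$37.20

Antacid chews $8.44: OTC medicine → 0% + 3% municipal = 3% → $0.2532
Cough syrup $12.34: OTC medicine → 0% + 3% municipal = 3% → $0.3702
Dish soap $3.12: other taxable items → 4.25% + 0.5% municipal = 4.75% → $0.1482
27" monitor $251.68: electronic goods → 6% + 1.75% municipal = 7.75% → $19.5052
Eye drops $15.88: OTC medicine → 0% + 3% municipal = 3% → $0.4764
Haircut $27.85: taxable services → 3.25% + 3% municipal = 6.25% → $1.740625
Basic car wash $23.58: taxable services → 3.25% + 3% municipal = 6.25% → $1.47375
Smartwatch $155.50: electronic goods → 6% + 1.75% municipal = 7.75% → $12.05125
Laundry detergent $16.71: other taxable items → 4.25% + 0.5% municipal = 4.75% → $0.793725
Acetaminophen (200 ct) $13.08: OTC medicine → 0% + 3% municipal = 3% → $0.3924
Unrounded tax sum = $37.20495 → $37.20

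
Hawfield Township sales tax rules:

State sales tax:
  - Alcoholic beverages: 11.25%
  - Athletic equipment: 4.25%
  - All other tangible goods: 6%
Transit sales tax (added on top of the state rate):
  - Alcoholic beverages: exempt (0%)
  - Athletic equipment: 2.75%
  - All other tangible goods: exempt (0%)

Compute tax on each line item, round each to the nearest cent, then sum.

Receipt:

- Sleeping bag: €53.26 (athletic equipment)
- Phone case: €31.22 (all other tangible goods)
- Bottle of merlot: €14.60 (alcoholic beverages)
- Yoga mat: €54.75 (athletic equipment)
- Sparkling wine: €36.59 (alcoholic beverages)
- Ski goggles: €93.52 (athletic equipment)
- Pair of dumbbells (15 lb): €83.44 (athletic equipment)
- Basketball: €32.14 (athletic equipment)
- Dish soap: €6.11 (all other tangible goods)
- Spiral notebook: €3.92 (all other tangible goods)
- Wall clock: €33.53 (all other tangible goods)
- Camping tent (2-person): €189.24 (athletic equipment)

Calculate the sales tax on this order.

€45.70

Sleeping bag €53.26: athletic equipment → 4.25% + 2.75% transit = 7% → €3.73
Phone case €31.22: all other tangible goods → 6% + 0% transit = 6% → €1.87
Bottle of merlot €14.60: alcoholic beverages → 11.25% + 0% transit = 11.25% → €1.64
Yoga mat €54.75: athletic equipment → 4.25% + 2.75% transit = 7% → €3.83
Sparkling wine €36.59: alcoholic beverages → 11.25% + 0% transit = 11.25% → €4.12
Ski goggles €93.52: athletic equipment → 4.25% + 2.75% transit = 7% → €6.55
Pair of dumbbells (15 lb) €83.44: athletic equipment → 4.25% + 2.75% transit = 7% → €5.84
Basketball €32.14: athletic equipment → 4.25% + 2.75% transit = 7% → €2.25
Dish soap €6.11: all other tangible goods → 6% + 0% transit = 6% → €0.37
Spiral notebook €3.92: all other tangible goods → 6% + 0% transit = 6% → €0.24
Wall clock €33.53: all other tangible goods → 6% + 0% transit = 6% → €2.01
Camping tent (2-person) €189.24: athletic equipment → 4.25% + 2.75% transit = 7% → €13.25
Total tax = €3.73 + €1.87 + €1.64 + €3.83 + €4.12 + €6.55 + €5.84 + €2.25 + €0.37 + €0.24 + €2.01 + €13.25 = €45.70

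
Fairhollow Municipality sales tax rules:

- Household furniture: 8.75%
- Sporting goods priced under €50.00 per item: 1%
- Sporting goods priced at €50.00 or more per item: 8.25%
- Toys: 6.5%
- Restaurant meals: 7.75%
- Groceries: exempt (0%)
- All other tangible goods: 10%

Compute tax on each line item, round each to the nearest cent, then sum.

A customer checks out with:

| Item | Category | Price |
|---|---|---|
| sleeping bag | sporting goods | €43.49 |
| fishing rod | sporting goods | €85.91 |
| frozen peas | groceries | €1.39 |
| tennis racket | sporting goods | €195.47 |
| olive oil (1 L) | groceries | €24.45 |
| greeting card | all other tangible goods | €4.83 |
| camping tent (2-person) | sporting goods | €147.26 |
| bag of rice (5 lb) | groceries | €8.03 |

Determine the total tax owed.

€36.28

Sleeping bag €43.49: sporting goods, under €50.00 → 1% → €0.43
Fishing rod €85.91: sporting goods, €50.00 or more → 8.25% → €7.09
Frozen peas €1.39: groceries → 0% → €0.00
Tennis racket €195.47: sporting goods, €50.00 or more → 8.25% → €16.13
Olive oil (1 L) €24.45: groceries → 0% → €0.00
Greeting card €4.83: all other tangible goods → 10% → €0.48
Camping tent (2-person) €147.26: sporting goods, €50.00 or more → 8.25% → €12.15
Bag of rice (5 lb) €8.03: groceries → 0% → €0.00
Total tax = €0.43 + €7.09 + €16.13 + €0.48 + €12.15 = €36.28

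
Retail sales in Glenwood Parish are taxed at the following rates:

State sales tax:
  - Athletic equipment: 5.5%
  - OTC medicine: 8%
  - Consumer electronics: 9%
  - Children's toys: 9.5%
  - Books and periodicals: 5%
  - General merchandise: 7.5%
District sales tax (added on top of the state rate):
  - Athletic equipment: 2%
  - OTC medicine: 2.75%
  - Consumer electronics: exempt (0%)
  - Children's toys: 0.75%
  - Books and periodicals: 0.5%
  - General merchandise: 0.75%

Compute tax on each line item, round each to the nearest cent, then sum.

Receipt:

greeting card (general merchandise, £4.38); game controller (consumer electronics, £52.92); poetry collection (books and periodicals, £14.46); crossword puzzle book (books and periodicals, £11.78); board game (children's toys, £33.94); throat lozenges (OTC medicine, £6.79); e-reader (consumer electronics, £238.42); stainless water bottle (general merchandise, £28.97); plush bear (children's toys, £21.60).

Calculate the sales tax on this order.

£36.84

Greeting card £4.38: general merchandise → 7.5% + 0.75% district = 8.25% → £0.36
Game controller £52.92: consumer electronics → 9% + 0% district = 9% → £4.76
Poetry collection £14.46: books and periodicals → 5% + 0.5% district = 5.5% → £0.80
Crossword puzzle book £11.78: books and periodicals → 5% + 0.5% district = 5.5% → £0.65
Board game £33.94: children's toys → 9.5% + 0.75% district = 10.25% → £3.48
Throat lozenges £6.79: OTC medicine → 8% + 2.75% district = 10.75% → £0.73
E-reader £238.42: consumer electronics → 9% + 0% district = 9% → £21.46
Stainless water bottle £28.97: general merchandise → 7.5% + 0.75% district = 8.25% → £2.39
Plush bear £21.60: children's toys → 9.5% + 0.75% district = 10.25% → £2.21
Total tax = £0.36 + £4.76 + £0.80 + £0.65 + £3.48 + £0.73 + £21.46 + £2.39 + £2.21 = £36.84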